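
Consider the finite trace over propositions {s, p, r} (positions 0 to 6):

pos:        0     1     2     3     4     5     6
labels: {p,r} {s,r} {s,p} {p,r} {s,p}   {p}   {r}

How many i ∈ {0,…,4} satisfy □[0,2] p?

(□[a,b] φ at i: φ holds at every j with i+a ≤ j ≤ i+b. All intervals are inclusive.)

2

Evaluate at each i in [0,4]:
  i=0: ✗ (fails at j=1)
  i=1: ✗ (fails at j=1)
  i=2: ✓ (all of [2,4])
  i=3: ✓ (all of [3,5])
  i=4: ✗ (fails at j=6)
Positions where it holds: {2, 3} → 2.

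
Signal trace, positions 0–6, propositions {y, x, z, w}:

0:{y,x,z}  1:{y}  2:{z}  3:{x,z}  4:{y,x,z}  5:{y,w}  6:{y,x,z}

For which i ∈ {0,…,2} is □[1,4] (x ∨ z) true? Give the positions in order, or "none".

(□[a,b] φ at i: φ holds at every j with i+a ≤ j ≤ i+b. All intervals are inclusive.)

none

Evaluate at each i in [0,2]:
  i=0: ✗ (fails at j=1)
  i=1: ✗ (fails at j=5)
  i=2: ✗ (fails at j=5)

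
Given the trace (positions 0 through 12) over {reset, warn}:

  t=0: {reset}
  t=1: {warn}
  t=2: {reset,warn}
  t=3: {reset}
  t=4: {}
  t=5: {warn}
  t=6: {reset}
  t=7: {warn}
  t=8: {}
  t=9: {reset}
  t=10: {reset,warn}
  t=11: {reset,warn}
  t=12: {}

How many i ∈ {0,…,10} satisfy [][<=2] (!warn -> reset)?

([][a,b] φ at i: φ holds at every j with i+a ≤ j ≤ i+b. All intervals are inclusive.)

Evaluate at each i in [0,10]:
  i=0: ✓ (all of [0,2])
  i=1: ✓ (all of [1,3])
  i=2: ✗ (fails at j=4)
  i=3: ✗ (fails at j=4)
  i=4: ✗ (fails at j=4)
  i=5: ✓ (all of [5,7])
  i=6: ✗ (fails at j=8)
  i=7: ✗ (fails at j=8)
  i=8: ✗ (fails at j=8)
  i=9: ✓ (all of [9,11])
  i=10: ✗ (fails at j=12)
Positions where it holds: {0, 1, 5, 9} → 4.

4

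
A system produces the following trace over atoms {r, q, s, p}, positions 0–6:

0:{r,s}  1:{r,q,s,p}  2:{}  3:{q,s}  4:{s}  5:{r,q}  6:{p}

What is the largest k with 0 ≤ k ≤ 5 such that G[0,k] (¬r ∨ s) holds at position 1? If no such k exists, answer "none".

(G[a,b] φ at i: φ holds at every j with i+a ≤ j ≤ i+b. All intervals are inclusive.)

(¬r ∨ s) must hold from j=1 onward; find where it first fails.
  j=1: holds
  j=2: holds
  j=3: holds
  j=4: holds
  j=5: fails
Holds on [1,4], so largest k = 3.

3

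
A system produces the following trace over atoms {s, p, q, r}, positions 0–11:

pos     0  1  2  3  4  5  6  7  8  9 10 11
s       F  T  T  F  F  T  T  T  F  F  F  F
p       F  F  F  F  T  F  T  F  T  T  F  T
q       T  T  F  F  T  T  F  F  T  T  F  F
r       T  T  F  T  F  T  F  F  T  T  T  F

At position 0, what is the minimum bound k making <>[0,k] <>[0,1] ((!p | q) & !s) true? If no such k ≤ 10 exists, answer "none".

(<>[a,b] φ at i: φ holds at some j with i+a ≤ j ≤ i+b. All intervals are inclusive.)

Scan j = 0,1,… for <>[0,1] ((!p | q) & !s):
  j=0: holds
First hit at j=0, so smallest k = 0-0 = 0.

0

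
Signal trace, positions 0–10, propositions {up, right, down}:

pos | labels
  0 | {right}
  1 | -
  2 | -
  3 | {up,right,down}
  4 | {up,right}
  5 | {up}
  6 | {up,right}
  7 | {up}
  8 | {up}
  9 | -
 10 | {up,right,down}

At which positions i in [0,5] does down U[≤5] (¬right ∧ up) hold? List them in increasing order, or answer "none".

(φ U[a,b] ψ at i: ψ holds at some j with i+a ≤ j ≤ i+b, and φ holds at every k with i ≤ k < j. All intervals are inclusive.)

Evaluate at each i in [0,5]:
  i=0: ✗ (lhs fails at k=0 before rhs at j=5)
  i=1: ✗ (lhs fails at k=1 before rhs at j=5)
  i=2: ✗ (lhs fails at k=2 before rhs at j=5)
  i=3: ✗ (lhs fails at k=4 before rhs at j=5)
  i=4: ✗ (lhs fails at k=4 before rhs at j=5)
  i=5: ✓ (rhs at j=5)

5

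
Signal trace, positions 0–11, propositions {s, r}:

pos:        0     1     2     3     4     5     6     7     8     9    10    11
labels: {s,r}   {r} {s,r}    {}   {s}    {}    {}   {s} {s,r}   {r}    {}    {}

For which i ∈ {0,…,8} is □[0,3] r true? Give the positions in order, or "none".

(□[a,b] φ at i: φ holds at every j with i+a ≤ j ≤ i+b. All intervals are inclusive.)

Evaluate at each i in [0,8]:
  i=0: ✗ (fails at j=3)
  i=1: ✗ (fails at j=3)
  i=2: ✗ (fails at j=3)
  i=3: ✗ (fails at j=3)
  i=4: ✗ (fails at j=4)
  i=5: ✗ (fails at j=5)
  i=6: ✗ (fails at j=6)
  i=7: ✗ (fails at j=7)
  i=8: ✗ (fails at j=10)

none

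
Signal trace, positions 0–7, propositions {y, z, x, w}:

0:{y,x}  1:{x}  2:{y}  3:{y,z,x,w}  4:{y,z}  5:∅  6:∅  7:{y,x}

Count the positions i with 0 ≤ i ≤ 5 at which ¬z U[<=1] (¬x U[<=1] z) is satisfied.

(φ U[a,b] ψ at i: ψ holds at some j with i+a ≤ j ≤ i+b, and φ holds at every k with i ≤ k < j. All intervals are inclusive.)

Evaluate at each i in [0,5]:
  i=0: ✗ (no rhs in [0,1])
  i=1: ✓ (rhs at j=2; lhs holds on [1,1])
  i=2: ✓ (rhs at j=2)
  i=3: ✓ (rhs at j=3)
  i=4: ✓ (rhs at j=4)
  i=5: ✗ (no rhs in [5,6])
Positions where it holds: {1, 2, 3, 4} → 4.

4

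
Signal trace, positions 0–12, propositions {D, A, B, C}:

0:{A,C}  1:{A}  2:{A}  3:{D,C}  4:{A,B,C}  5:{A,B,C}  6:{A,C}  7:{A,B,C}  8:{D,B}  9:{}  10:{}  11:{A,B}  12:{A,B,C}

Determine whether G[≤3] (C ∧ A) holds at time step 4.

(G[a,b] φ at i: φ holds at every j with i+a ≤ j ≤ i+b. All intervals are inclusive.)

Check (C ∧ A) at every j in [4,7]:
  j=4: true
  j=5: true
  j=6: true
  j=7: true
All positions satisfy it → formula holds.

Holds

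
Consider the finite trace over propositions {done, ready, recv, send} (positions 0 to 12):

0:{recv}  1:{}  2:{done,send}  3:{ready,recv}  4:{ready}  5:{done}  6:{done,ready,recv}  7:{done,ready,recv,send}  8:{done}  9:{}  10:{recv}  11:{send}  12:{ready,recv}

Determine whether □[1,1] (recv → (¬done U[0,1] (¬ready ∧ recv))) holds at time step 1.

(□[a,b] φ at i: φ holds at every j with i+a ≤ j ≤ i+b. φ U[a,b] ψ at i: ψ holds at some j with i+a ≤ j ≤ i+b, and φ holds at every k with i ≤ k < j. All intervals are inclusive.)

True

Check (recv → (¬done U[0,1] (¬ready ∧ recv))) at every j in [2,2]:
  j=2: antecedent false → ✓
All positions satisfy it → formula holds.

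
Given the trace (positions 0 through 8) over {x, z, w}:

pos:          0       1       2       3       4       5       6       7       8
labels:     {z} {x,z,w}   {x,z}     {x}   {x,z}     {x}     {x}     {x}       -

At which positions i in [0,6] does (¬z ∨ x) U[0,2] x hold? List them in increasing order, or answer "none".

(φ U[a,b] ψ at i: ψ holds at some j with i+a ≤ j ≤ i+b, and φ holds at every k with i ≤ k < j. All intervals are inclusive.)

Evaluate at each i in [0,6]:
  i=0: ✗ (lhs fails at k=0 before rhs at j=1)
  i=1: ✓ (rhs at j=1)
  i=2: ✓ (rhs at j=2)
  i=3: ✓ (rhs at j=3)
  i=4: ✓ (rhs at j=4)
  i=5: ✓ (rhs at j=5)
  i=6: ✓ (rhs at j=6)

1, 2, 3, 4, 5, 6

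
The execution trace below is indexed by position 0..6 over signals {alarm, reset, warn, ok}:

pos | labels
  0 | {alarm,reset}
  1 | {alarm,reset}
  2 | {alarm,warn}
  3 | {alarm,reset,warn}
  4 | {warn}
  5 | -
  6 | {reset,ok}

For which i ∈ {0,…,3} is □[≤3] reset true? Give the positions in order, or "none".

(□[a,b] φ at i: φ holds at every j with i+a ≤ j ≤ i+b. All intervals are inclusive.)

Evaluate at each i in [0,3]:
  i=0: ✗ (fails at j=2)
  i=1: ✗ (fails at j=2)
  i=2: ✗ (fails at j=2)
  i=3: ✗ (fails at j=4)

none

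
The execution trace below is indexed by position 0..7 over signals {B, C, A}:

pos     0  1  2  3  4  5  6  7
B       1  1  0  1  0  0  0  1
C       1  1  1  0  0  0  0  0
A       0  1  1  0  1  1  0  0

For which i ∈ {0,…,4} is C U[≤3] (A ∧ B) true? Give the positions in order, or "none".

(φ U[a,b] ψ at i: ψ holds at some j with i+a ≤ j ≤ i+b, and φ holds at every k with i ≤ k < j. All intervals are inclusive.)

Evaluate at each i in [0,4]:
  i=0: ✓ (rhs at j=1; lhs holds on [0,0])
  i=1: ✓ (rhs at j=1)
  i=2: ✗ (no rhs in [2,5])
  i=3: ✗ (no rhs in [3,6])
  i=4: ✗ (no rhs in [4,7])

0, 1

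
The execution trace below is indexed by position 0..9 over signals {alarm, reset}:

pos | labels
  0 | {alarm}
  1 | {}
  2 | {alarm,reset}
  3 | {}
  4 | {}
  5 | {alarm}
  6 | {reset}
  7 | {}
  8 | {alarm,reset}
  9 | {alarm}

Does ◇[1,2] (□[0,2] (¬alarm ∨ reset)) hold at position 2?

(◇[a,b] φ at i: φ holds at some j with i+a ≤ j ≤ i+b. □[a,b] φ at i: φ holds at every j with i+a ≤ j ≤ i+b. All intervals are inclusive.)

Does not hold

Check □[0,2] (¬alarm ∨ reset) at each j in [3,4]:
  j=3: fails at 5
  j=4: fails at 5
No position in the window satisfies it → formula fails.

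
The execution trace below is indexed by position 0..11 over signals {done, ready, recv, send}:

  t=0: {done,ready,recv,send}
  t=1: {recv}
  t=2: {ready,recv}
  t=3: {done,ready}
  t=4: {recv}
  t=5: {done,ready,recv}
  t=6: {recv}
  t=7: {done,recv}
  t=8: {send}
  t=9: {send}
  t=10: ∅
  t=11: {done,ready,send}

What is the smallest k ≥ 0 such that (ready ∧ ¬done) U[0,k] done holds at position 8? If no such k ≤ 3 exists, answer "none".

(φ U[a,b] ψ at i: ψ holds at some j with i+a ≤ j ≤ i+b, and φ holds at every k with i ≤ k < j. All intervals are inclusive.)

Need earliest j ≥ 8 with done, and (ready ∧ ¬done) at every k in [8,j-1].
  j=8: rhs fails.
  j=9: rhs fails.
  j=10: rhs fails.
  j=11: rhs holds but lhs fails at k=8.
No witness within the range → none.

none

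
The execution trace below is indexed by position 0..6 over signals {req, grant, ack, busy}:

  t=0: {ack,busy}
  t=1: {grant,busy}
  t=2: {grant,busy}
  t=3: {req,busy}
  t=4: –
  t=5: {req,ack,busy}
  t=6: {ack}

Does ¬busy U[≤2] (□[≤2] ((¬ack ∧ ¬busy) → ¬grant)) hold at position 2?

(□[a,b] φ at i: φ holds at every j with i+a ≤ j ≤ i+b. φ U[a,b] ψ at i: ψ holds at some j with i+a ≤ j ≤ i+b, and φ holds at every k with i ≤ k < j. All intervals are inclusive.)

True

Need some j in [2,4] with □[≤2] ((¬ack ∧ ¬busy) → ¬grant), and ¬busy at every k in [2,j-1].
  j=2: □[≤2] ((¬ack ∧ ¬busy) → ¬grant) holds; no prefix to check → satisfied.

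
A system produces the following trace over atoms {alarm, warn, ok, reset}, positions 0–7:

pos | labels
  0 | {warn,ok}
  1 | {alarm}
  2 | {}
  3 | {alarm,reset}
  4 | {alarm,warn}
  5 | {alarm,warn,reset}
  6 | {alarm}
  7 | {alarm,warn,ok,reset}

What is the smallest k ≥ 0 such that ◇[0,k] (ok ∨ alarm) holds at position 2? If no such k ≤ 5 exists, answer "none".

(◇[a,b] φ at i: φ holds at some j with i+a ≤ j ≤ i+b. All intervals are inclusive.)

Scan j = 2,3,… for (ok ∨ alarm):
  j=2: fails
  j=3: holds
First hit at j=3, so smallest k = 3-2 = 1.

1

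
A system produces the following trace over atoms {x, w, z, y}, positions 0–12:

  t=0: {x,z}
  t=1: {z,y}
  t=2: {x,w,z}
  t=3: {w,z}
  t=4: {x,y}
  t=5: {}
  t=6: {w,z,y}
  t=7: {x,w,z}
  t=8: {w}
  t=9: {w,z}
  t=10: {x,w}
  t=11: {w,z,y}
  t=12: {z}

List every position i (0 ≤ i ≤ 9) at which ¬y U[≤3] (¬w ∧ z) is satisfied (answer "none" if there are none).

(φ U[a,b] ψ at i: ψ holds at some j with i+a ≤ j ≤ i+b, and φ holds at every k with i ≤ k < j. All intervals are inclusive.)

0, 1

Evaluate at each i in [0,9]:
  i=0: ✓ (rhs at j=0)
  i=1: ✓ (rhs at j=1)
  i=2: ✗ (no rhs in [2,5])
  i=3: ✗ (no rhs in [3,6])
  i=4: ✗ (no rhs in [4,7])
  i=5: ✗ (no rhs in [5,8])
  i=6: ✗ (no rhs in [6,9])
  i=7: ✗ (no rhs in [7,10])
  i=8: ✗ (no rhs in [8,11])
  i=9: ✗ (lhs fails at k=11 before rhs at j=12)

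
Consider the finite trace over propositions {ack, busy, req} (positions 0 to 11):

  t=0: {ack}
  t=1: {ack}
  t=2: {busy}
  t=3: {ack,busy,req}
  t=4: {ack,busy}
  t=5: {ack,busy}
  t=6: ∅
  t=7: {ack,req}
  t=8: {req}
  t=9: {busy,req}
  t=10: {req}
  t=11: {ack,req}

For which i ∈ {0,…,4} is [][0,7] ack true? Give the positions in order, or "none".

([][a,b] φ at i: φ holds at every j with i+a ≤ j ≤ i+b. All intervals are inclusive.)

none

Evaluate at each i in [0,4]:
  i=0: ✗ (fails at j=2)
  i=1: ✗ (fails at j=2)
  i=2: ✗ (fails at j=2)
  i=3: ✗ (fails at j=6)
  i=4: ✗ (fails at j=6)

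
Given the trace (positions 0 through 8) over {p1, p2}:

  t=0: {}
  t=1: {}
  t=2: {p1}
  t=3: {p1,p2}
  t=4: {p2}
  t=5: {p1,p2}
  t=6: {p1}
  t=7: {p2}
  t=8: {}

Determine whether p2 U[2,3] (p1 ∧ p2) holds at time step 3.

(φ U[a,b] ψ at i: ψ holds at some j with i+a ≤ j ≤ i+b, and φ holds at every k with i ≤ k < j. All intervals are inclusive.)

Need some j in [5,6] with (p1 ∧ p2), and p2 at every k in [3,j-1].
  j=5: (p1 ∧ p2) holds; p2 holds at every k in [3,4] → satisfied.

True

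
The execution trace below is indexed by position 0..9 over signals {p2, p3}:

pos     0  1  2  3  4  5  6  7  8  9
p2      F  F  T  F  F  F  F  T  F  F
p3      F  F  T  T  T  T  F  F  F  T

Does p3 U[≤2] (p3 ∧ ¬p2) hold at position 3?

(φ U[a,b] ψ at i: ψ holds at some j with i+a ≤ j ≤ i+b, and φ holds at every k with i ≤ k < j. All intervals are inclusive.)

Yes

Need some j in [3,5] with (p3 ∧ ¬p2), and p3 at every k in [3,j-1].
  j=3: (p3 ∧ ¬p2) holds; no prefix to check → satisfied.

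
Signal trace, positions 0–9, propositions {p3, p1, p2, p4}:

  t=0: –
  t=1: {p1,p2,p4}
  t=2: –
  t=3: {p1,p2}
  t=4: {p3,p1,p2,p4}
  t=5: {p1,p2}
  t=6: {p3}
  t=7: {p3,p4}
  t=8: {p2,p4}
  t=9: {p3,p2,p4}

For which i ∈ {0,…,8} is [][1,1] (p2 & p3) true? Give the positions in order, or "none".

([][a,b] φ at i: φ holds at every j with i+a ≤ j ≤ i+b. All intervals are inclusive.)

Evaluate at each i in [0,8]:
  i=0: ✗ (fails at j=1)
  i=1: ✗ (fails at j=2)
  i=2: ✗ (fails at j=3)
  i=3: ✓ (all of [4,4])
  i=4: ✗ (fails at j=5)
  i=5: ✗ (fails at j=6)
  i=6: ✗ (fails at j=7)
  i=7: ✗ (fails at j=8)
  i=8: ✓ (all of [9,9])

3, 8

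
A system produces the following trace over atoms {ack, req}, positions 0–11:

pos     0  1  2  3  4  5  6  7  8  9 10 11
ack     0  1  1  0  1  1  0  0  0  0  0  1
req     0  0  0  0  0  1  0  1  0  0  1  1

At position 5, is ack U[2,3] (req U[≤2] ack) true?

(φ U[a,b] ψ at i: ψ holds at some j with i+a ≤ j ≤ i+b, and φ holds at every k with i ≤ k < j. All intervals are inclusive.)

No

Need some j in [7,8] with (req U[≤2] ack), and ack at every k in [5,j-1].
  j=7: (req U[≤2] ack) — fails.
  j=8: (req U[≤2] ack) — fails.
No j in the window works → until fails.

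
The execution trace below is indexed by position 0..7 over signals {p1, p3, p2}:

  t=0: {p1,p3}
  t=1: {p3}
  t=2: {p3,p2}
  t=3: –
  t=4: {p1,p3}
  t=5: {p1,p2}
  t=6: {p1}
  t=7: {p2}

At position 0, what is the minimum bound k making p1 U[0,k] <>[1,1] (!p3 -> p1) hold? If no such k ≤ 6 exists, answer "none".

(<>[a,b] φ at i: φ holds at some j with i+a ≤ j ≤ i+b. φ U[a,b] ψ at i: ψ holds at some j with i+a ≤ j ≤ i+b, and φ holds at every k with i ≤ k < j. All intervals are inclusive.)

0

Need earliest j ≥ 0 with <>[1,1] (!p3 -> p1), and p1 at every k in [0,j-1].
  j=0: rhs holds (empty prefix). k = 0.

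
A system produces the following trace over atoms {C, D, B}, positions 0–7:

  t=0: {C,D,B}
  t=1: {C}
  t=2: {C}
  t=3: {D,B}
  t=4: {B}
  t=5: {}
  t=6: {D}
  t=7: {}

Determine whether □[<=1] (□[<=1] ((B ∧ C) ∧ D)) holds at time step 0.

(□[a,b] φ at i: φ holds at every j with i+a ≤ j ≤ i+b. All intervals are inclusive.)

Check □[<=1] ((B ∧ C) ∧ D) at every j in [0,1]:
  j=0: fails at 1
  j=1: fails at 1
Fails at j=0 → formula fails.

Does not hold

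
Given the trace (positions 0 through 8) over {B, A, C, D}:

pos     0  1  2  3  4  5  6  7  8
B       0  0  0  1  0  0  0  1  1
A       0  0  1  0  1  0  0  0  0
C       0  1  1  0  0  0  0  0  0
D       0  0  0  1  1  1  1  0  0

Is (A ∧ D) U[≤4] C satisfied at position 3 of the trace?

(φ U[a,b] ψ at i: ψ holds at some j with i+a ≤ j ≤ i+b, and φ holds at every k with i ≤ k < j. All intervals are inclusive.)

No

Need some j in [3,7] with C, and (A ∧ D) at every k in [3,j-1].
  j=3: C false.
  j=4: C false.
  j=5: C false.
  j=6: C false.
  j=7: C false.
No j in the window works → until fails.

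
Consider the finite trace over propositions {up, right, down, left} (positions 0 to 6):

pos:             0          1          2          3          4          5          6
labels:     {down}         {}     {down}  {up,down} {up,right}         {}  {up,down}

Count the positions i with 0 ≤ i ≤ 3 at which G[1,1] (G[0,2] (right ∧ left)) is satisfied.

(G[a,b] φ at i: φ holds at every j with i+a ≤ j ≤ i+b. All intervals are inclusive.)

0

Evaluate at each i in [0,3]:
  i=0: ✗ (fails at j=1)
  i=1: ✗ (fails at j=2)
  i=2: ✗ (fails at j=3)
  i=3: ✗ (fails at j=4)
Positions where it holds: {} → 0.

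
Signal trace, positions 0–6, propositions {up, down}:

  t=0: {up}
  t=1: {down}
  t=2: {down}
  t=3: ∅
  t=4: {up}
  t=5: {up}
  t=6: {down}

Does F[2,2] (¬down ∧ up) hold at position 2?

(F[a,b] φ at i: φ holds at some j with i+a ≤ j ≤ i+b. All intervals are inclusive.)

Check (¬down ∧ up) at each j in [4,4]:
  j=4: true
Found at j=4 → formula holds.

True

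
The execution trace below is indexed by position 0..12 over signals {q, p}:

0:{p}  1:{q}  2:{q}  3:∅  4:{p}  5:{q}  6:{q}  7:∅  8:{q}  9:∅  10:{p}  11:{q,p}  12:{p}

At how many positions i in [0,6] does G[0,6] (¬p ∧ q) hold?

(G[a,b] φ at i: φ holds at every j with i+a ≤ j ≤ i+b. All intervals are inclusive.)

Evaluate at each i in [0,6]:
  i=0: ✗ (fails at j=0)
  i=1: ✗ (fails at j=3)
  i=2: ✗ (fails at j=3)
  i=3: ✗ (fails at j=3)
  i=4: ✗ (fails at j=4)
  i=5: ✗ (fails at j=7)
  i=6: ✗ (fails at j=7)
Positions where it holds: {} → 0.

0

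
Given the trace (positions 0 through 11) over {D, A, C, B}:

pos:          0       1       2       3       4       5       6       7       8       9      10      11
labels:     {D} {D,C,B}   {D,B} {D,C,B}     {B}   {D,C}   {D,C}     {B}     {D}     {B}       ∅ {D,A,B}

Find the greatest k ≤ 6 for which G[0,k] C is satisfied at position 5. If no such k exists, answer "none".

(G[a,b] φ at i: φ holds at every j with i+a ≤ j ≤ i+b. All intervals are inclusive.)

1

C must hold from j=5 onward; find where it first fails.
  j=5: holds
  j=6: holds
  j=7: fails
Holds on [5,6], so largest k = 1.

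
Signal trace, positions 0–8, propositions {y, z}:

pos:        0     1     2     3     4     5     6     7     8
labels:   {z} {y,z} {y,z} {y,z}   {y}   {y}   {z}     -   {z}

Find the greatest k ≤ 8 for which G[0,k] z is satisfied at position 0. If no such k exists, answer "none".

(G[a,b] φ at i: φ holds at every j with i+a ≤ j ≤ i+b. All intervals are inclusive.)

z must hold from j=0 onward; find where it first fails.
  j=0: holds
  j=1: holds
  j=2: holds
  j=3: holds
  j=4: fails
Holds on [0,3], so largest k = 3.

3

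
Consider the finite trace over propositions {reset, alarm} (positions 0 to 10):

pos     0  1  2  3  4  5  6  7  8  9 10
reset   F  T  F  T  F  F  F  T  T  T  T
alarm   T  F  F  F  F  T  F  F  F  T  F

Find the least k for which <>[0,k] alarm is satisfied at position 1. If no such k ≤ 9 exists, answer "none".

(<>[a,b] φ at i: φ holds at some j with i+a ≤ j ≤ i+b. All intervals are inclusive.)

Scan j = 1,2,… for alarm:
  j=1: fails
  j=2: fails
  j=3: fails
  j=4: fails
  j=5: holds
First hit at j=5, so smallest k = 5-1 = 4.

4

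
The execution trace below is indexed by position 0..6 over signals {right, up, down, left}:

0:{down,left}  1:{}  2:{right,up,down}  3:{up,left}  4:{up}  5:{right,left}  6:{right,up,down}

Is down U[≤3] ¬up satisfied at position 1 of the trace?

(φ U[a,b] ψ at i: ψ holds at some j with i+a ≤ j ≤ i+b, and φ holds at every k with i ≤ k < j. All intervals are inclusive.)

Need some j in [1,4] with ¬up, and down at every k in [1,j-1].
  j=1: ¬up holds; no prefix to check → satisfied.

Holds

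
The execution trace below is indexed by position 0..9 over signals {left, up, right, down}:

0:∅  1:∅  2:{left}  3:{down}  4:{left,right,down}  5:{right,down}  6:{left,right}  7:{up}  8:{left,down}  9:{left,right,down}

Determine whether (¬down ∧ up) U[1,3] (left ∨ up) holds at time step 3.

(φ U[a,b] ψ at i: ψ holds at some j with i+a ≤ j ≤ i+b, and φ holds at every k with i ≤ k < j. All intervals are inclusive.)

Does not hold

Need some j in [4,6] with (left ∨ up), and (¬down ∧ up) at every k in [3,j-1].
  j=4: (left ∨ up) holds, but (¬down ∧ up) fails at k=3 → not this j.
  j=5: (left ∨ up) false.
  j=6: (left ∨ up) holds, but (¬down ∧ up) fails at k=3 → not this j.
No j in the window works → until fails.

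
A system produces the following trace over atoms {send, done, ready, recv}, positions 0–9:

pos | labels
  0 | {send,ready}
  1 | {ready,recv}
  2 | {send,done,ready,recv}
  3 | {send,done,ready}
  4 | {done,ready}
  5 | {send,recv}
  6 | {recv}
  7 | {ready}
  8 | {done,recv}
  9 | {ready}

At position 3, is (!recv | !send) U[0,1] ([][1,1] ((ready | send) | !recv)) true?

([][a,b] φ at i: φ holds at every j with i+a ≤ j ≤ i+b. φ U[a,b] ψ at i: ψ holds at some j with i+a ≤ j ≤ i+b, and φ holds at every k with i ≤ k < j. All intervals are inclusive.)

True

Need some j in [3,4] with [][1,1] ((ready | send) | !recv), and (!recv | !send) at every k in [3,j-1].
  j=3: [][1,1] ((ready | send) | !recv) holds; no prefix to check → satisfied.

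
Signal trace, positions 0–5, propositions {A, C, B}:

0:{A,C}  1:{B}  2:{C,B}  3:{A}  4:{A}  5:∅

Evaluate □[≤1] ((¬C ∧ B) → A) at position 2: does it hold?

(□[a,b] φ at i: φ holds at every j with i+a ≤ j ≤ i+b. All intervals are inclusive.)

Yes

Check ((¬C ∧ B) → A) at every j in [2,3]:
  j=2: antecedent false → ✓
  j=3: antecedent false → ✓
All positions satisfy it → formula holds.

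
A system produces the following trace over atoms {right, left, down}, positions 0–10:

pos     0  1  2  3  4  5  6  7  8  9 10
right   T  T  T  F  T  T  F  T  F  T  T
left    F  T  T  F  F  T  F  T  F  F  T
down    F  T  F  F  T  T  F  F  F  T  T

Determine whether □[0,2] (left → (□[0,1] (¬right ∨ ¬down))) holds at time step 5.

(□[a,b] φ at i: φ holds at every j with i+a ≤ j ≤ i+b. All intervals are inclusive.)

Check (left → (□[0,1] (¬right ∨ ¬down))) at every j in [5,7]:
  j=5: antecedent true; consequent fails at 5 → ✗
  j=6: antecedent false → ✓
  j=7: antecedent true; consequent holds on [7,8] → ✓
Fails at j=5 → formula fails.

False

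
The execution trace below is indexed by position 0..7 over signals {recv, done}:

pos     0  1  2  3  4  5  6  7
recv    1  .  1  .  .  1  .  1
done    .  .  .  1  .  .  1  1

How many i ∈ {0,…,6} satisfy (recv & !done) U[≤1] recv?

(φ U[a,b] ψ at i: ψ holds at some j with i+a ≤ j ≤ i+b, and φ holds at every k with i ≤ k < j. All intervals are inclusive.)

3

Evaluate at each i in [0,6]:
  i=0: ✓ (rhs at j=0)
  i=1: ✗ (lhs fails at k=1 before rhs at j=2)
  i=2: ✓ (rhs at j=2)
  i=3: ✗ (no rhs in [3,4])
  i=4: ✗ (lhs fails at k=4 before rhs at j=5)
  i=5: ✓ (rhs at j=5)
  i=6: ✗ (lhs fails at k=6 before rhs at j=7)
Positions where it holds: {0, 2, 5} → 3.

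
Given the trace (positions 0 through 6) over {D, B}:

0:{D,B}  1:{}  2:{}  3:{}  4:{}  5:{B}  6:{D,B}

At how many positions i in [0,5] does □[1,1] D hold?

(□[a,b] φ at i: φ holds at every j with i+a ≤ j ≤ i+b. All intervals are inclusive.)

Evaluate at each i in [0,5]:
  i=0: ✗ (fails at j=1)
  i=1: ✗ (fails at j=2)
  i=2: ✗ (fails at j=3)
  i=3: ✗ (fails at j=4)
  i=4: ✗ (fails at j=5)
  i=5: ✓ (all of [6,6])
Positions where it holds: {5} → 1.

1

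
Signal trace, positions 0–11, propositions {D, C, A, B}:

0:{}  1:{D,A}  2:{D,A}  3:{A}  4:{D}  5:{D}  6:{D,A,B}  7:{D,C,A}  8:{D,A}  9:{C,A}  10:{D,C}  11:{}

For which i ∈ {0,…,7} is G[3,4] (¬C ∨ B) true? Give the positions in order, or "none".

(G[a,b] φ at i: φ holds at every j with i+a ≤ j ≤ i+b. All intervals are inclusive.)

0, 1, 2

Evaluate at each i in [0,7]:
  i=0: ✓ (all of [3,4])
  i=1: ✓ (all of [4,5])
  i=2: ✓ (all of [5,6])
  i=3: ✗ (fails at j=7)
  i=4: ✗ (fails at j=7)
  i=5: ✗ (fails at j=9)
  i=6: ✗ (fails at j=9)
  i=7: ✗ (fails at j=10)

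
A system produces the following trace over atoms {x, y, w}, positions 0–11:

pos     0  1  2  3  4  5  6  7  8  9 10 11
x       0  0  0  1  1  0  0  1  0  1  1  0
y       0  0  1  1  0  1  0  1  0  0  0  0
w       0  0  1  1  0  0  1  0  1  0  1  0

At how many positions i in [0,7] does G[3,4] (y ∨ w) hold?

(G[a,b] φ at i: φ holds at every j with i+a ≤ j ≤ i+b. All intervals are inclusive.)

Evaluate at each i in [0,7]:
  i=0: ✗ (fails at j=4)
  i=1: ✗ (fails at j=4)
  i=2: ✓ (all of [5,6])
  i=3: ✓ (all of [6,7])
  i=4: ✓ (all of [7,8])
  i=5: ✗ (fails at j=9)
  i=6: ✗ (fails at j=9)
  i=7: ✗ (fails at j=11)
Positions where it holds: {2, 3, 4} → 3.

3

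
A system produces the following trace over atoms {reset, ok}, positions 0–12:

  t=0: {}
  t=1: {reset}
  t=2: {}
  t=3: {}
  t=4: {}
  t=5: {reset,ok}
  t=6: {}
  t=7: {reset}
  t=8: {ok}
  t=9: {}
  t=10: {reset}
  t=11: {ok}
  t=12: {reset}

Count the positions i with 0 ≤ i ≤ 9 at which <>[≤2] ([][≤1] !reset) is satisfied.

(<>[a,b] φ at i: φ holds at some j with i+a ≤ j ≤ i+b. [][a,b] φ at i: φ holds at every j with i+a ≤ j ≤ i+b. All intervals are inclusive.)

Evaluate at each i in [0,9]:
  i=0: ✓ (witness j=2)
  i=1: ✓ (witness j=2)
  i=2: ✓ (witness j=2)
  i=3: ✓ (witness j=3)
  i=4: ✗ (none in [4,6])
  i=5: ✗ (none in [5,7])
  i=6: ✓ (witness j=8)
  i=7: ✓ (witness j=8)
  i=8: ✓ (witness j=8)
  i=9: ✗ (none in [9,11])
Positions where it holds: {0, 1, 2, 3, 6, 7, 8} → 7.

7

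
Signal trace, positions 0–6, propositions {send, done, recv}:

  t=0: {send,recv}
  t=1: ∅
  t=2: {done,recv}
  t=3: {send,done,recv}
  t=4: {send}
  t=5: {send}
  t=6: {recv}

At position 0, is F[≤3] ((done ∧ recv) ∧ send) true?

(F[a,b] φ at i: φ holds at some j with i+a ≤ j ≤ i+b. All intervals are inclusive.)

Check ((done ∧ recv) ∧ send) at each j in [0,3]:
  j=0: false
  j=1: false
  j=2: false
  j=3: true
Found at j=3 → formula holds.

Holds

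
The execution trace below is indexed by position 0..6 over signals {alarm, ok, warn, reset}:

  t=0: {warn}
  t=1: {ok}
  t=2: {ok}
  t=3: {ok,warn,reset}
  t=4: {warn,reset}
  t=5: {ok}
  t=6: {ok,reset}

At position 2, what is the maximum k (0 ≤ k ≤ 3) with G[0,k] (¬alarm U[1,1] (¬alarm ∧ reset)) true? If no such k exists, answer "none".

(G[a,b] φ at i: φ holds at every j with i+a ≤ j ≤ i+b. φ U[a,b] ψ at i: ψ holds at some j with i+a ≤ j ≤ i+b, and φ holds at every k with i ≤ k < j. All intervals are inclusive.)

(¬alarm U[1,1] (¬alarm ∧ reset)) must hold from j=2 onward; find where it first fails.
  j=2: holds
  j=3: holds
  j=4: fails
Holds on [2,3], so largest k = 1.

1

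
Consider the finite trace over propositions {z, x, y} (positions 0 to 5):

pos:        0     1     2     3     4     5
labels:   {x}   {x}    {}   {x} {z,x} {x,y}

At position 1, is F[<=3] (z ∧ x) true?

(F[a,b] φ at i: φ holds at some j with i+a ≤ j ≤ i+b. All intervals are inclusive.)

Holds

Check (z ∧ x) at each j in [1,4]:
  j=1: false
  j=2: false
  j=3: false
  j=4: true
Found at j=4 → formula holds.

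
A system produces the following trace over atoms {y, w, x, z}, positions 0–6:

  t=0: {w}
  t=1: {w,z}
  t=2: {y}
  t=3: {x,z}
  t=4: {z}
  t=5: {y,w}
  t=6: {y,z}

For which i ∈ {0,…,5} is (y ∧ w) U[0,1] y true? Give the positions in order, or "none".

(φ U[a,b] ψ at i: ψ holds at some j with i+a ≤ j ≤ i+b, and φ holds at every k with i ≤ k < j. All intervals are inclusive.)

Evaluate at each i in [0,5]:
  i=0: ✗ (no rhs in [0,1])
  i=1: ✗ (lhs fails at k=1 before rhs at j=2)
  i=2: ✓ (rhs at j=2)
  i=3: ✗ (no rhs in [3,4])
  i=4: ✗ (lhs fails at k=4 before rhs at j=5)
  i=5: ✓ (rhs at j=5)

2, 5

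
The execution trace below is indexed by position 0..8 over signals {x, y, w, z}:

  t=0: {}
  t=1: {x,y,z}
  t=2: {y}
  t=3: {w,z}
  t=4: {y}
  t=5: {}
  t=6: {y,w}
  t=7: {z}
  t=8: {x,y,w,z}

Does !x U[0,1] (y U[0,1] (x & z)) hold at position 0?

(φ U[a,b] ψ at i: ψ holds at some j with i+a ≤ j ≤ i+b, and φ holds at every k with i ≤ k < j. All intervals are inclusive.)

Holds

Need some j in [0,1] with (y U[0,1] (x & z)), and !x at every k in [0,j-1].
  j=0: (y U[0,1] (x & z)) — fails.
  j=1: (y U[0,1] (x & z)) holds; !x holds at every k in [0,0] → satisfied.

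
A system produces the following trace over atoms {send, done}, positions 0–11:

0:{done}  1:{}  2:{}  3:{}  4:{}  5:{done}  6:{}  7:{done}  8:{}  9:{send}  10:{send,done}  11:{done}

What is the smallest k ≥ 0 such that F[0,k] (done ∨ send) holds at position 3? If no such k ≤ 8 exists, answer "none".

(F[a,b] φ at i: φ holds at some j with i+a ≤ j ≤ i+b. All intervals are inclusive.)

Scan j = 3,4,… for (done ∨ send):
  j=3: fails
  j=4: fails
  j=5: holds
First hit at j=5, so smallest k = 5-3 = 2.

2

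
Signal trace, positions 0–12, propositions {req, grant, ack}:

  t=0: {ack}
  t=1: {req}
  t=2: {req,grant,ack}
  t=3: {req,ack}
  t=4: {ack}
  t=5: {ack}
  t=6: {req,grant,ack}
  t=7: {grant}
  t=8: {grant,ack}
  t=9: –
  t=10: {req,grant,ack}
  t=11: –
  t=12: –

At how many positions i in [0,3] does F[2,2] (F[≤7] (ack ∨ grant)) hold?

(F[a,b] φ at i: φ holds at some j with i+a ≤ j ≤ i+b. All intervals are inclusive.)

Evaluate at each i in [0,3]:
  i=0: ✓ (witness j=2)
  i=1: ✓ (witness j=3)
  i=2: ✓ (witness j=4)
  i=3: ✓ (witness j=5)
Positions where it holds: {0, 1, 2, 3} → 4.

4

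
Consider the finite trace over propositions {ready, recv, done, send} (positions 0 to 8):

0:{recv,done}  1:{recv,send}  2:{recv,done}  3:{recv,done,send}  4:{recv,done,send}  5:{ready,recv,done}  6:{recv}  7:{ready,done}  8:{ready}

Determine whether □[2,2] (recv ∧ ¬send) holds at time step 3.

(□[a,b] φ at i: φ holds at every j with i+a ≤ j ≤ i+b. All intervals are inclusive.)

Check (recv ∧ ¬send) at every j in [5,5]:
  j=5: true
All positions satisfy it → formula holds.

Yes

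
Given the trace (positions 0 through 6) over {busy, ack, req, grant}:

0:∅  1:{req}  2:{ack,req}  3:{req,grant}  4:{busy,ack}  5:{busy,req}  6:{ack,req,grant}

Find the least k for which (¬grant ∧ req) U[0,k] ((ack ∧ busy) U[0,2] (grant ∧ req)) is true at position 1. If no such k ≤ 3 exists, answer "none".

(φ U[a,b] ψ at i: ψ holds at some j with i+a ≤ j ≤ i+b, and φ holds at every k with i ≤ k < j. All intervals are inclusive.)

2

Need earliest j ≥ 1 with ((ack ∧ busy) U[0,2] (grant ∧ req)), and (¬grant ∧ req) at every k in [1,j-1].
  j=1: rhs fails.
  j=2: rhs fails.
  j=3: rhs holds; lhs holds on [1,2]. k = 2.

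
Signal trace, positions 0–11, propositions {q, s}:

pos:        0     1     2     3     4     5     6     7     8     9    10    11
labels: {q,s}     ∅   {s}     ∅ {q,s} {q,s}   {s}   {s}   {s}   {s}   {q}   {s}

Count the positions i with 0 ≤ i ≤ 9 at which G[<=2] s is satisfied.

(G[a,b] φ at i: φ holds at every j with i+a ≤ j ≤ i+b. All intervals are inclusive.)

4

Evaluate at each i in [0,9]:
  i=0: ✗ (fails at j=1)
  i=1: ✗ (fails at j=1)
  i=2: ✗ (fails at j=3)
  i=3: ✗ (fails at j=3)
  i=4: ✓ (all of [4,6])
  i=5: ✓ (all of [5,7])
  i=6: ✓ (all of [6,8])
  i=7: ✓ (all of [7,9])
  i=8: ✗ (fails at j=10)
  i=9: ✗ (fails at j=10)
Positions where it holds: {4, 5, 6, 7} → 4.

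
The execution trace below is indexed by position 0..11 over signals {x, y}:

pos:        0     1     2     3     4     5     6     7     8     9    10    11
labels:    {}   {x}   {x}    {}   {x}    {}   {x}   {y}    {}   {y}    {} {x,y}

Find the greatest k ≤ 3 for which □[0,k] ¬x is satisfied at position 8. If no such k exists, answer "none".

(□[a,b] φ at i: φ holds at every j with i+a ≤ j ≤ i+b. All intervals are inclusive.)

¬x must hold from j=8 onward; find where it first fails.
  j=8: holds
  j=9: holds
  j=10: holds
  j=11: fails
Holds on [8,10], so largest k = 2.

2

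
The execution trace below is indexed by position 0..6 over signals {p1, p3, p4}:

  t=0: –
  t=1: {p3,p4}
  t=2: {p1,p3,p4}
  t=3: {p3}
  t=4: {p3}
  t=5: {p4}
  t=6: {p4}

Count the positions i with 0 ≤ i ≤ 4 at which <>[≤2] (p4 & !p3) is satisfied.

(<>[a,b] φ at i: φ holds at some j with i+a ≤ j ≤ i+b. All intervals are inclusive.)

Evaluate at each i in [0,4]:
  i=0: ✗ (none in [0,2])
  i=1: ✗ (none in [1,3])
  i=2: ✗ (none in [2,4])
  i=3: ✓ (witness j=5)
  i=4: ✓ (witness j=5)
Positions where it holds: {3, 4} → 2.

2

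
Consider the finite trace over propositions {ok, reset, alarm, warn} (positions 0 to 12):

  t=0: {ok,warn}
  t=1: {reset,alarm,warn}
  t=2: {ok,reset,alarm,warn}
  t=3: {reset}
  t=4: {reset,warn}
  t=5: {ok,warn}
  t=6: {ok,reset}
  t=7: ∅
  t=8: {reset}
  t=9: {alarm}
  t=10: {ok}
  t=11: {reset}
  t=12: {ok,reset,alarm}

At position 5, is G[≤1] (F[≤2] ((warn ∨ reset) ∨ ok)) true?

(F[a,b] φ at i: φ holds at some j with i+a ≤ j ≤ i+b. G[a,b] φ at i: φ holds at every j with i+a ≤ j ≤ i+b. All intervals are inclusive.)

Check F[≤2] ((warn ∨ reset) ∨ ok) at every j in [5,6]:
  j=5: holds (witness at 5)
  j=6: holds (witness at 6)
All positions satisfy it → formula holds.

Yes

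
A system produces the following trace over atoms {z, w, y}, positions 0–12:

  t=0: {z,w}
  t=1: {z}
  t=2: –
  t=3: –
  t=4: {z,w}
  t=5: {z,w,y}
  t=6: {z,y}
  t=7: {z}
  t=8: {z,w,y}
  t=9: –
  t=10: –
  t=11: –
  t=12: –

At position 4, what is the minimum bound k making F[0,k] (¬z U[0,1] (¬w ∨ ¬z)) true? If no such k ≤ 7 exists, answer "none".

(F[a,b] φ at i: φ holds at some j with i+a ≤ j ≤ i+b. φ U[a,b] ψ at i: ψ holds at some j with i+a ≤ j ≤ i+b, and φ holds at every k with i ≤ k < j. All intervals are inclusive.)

2

Scan j = 4,5,… for (¬z U[0,1] (¬w ∨ ¬z)):
  j=4: fails
  j=5: fails
  j=6: holds
First hit at j=6, so smallest k = 6-4 = 2.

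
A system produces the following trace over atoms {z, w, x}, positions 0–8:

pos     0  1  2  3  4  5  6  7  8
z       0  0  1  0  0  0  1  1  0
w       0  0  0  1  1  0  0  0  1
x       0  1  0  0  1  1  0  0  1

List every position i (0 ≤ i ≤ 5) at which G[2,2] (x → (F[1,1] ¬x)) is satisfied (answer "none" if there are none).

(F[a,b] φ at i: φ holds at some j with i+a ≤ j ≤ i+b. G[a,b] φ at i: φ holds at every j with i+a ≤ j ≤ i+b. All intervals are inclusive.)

Evaluate at each i in [0,5]:
  i=0: ✓ (all of [2,2])
  i=1: ✓ (all of [3,3])
  i=2: ✗ (fails at j=4)
  i=3: ✓ (all of [5,5])
  i=4: ✓ (all of [6,6])
  i=5: ✓ (all of [7,7])

0, 1, 3, 4, 5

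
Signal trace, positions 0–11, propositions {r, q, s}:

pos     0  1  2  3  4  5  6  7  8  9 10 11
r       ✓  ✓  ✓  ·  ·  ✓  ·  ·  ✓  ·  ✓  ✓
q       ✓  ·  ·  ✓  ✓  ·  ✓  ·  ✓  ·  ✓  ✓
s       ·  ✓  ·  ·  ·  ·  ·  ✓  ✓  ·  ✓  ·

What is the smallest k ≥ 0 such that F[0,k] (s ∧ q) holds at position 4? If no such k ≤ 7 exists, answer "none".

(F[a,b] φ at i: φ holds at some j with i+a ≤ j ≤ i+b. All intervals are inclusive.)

4

Scan j = 4,5,… for (s ∧ q):
  j=4: fails
  j=5: fails
  j=6: fails
  j=7: fails
  j=8: holds
First hit at j=8, so smallest k = 8-4 = 4.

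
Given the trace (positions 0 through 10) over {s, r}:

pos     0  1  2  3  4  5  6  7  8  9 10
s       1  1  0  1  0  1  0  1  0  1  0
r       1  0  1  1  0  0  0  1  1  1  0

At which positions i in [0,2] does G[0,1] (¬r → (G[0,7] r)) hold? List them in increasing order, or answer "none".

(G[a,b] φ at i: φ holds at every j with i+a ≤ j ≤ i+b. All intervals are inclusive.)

2

Evaluate at each i in [0,2]:
  i=0: ✗ (fails at j=1)
  i=1: ✗ (fails at j=1)
  i=2: ✓ (all of [2,3])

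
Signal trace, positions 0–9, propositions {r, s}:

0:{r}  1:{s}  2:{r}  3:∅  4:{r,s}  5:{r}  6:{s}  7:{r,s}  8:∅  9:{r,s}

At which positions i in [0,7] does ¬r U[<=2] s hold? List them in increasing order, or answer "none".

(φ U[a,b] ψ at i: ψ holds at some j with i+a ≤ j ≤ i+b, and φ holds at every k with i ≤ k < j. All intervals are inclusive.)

Evaluate at each i in [0,7]:
  i=0: ✗ (lhs fails at k=0 before rhs at j=1)
  i=1: ✓ (rhs at j=1)
  i=2: ✗ (lhs fails at k=2 before rhs at j=4)
  i=3: ✓ (rhs at j=4; lhs holds on [3,3])
  i=4: ✓ (rhs at j=4)
  i=5: ✗ (lhs fails at k=5 before rhs at j=6)
  i=6: ✓ (rhs at j=6)
  i=7: ✓ (rhs at j=7)

1, 3, 4, 6, 7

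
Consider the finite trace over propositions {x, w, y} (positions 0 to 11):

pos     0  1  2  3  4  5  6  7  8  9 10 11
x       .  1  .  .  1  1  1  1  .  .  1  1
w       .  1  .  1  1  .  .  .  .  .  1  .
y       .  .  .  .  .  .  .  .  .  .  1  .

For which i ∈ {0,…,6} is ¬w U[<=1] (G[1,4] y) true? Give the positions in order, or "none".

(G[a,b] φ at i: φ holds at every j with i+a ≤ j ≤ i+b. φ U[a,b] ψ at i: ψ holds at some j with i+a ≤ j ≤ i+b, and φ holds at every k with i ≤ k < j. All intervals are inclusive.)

none

Evaluate at each i in [0,6]:
  i=0: ✗ (no rhs in [0,1])
  i=1: ✗ (no rhs in [1,2])
  i=2: ✗ (no rhs in [2,3])
  i=3: ✗ (no rhs in [3,4])
  i=4: ✗ (no rhs in [4,5])
  i=5: ✗ (no rhs in [5,6])
  i=6: ✗ (no rhs in [6,7])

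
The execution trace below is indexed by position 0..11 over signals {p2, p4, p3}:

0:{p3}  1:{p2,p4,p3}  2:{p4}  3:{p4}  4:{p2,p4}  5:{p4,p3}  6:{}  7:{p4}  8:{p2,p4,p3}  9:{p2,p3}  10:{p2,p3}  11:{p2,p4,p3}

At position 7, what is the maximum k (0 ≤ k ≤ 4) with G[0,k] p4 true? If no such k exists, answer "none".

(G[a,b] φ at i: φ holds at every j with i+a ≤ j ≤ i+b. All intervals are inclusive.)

p4 must hold from j=7 onward; find where it first fails.
  j=7: holds
  j=8: holds
  j=9: fails
Holds on [7,8], so largest k = 1.

1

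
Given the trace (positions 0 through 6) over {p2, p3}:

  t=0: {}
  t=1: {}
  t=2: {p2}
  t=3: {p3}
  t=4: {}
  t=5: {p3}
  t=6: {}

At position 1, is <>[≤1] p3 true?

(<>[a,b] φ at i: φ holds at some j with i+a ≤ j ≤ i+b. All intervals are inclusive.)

Check p3 at each j in [1,2]:
  j=1: false
  j=2: false
No position in the window satisfies it → formula fails.

No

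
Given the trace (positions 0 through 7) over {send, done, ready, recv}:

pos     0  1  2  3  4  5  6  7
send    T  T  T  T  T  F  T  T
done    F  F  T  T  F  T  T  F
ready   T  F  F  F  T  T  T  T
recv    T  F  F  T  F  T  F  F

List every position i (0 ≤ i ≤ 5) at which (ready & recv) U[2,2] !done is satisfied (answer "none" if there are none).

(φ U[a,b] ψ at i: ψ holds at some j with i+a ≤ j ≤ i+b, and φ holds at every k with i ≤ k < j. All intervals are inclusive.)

none

Evaluate at each i in [0,5]:
  i=0: ✗ (no rhs in [2,2])
  i=1: ✗ (no rhs in [3,3])
  i=2: ✗ (lhs fails at k=2 before rhs at j=4)
  i=3: ✗ (no rhs in [5,5])
  i=4: ✗ (no rhs in [6,6])
  i=5: ✗ (lhs fails at k=6 before rhs at j=7)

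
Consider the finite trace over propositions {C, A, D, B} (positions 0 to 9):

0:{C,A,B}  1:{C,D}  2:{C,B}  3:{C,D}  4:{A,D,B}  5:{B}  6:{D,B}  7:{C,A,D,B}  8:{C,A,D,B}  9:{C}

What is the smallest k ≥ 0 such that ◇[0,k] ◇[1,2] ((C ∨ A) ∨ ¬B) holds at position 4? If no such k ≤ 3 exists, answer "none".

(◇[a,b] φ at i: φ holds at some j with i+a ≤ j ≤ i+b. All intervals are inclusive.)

1

Scan j = 4,5,… for ◇[1,2] ((C ∨ A) ∨ ¬B):
  j=4: fails
  j=5: holds
First hit at j=5, so smallest k = 5-4 = 1.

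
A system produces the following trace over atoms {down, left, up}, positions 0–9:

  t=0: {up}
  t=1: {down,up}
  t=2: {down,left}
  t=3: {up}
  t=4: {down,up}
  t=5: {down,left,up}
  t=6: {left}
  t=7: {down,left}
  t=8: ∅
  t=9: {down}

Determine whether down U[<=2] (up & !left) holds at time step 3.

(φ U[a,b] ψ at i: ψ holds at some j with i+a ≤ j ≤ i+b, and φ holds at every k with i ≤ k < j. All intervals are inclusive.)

Need some j in [3,5] with (up & !left), and down at every k in [3,j-1].
  j=3: (up & !left) holds; no prefix to check → satisfied.

Yes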